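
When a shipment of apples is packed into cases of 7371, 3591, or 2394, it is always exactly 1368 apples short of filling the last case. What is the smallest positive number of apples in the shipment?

Being 1368 short of a full case of size k means N ≡ −1368 (mod k), i.e. N + 1368 is a multiple of each size.
7371 = 3^4 × 7 × 13
3591 = 3^3 × 7 × 19
2394 = 2 × 3^2 × 7 × 19
LCM(7371, 3591, 2394) = 2 × 3^4 × 7 × 13 × 19 = 280098.
Smallest positive N is 280098 − 1368 = 278730.

278730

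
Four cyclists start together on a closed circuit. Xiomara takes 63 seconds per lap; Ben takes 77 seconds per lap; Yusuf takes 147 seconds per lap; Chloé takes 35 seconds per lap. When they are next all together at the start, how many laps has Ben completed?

315 laps

All finish a whole number of cycles simultaneously at t = LCM of the periods.
63 = 3^2 × 7
77 = 7 × 11
147 = 3 × 7^2
35 = 5 × 7
LCM(63, 77, 147, 35) = 3^2 × 5 × 7^2 × 11 = 24255.
Laps for period 77: 24255 / 77 = 315.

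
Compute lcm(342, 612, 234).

151164

342 = 2 × 3^2 × 19
612 = 2^2 × 3^2 × 17
234 = 2 × 3^2 × 13
LCM(342, 612, 234) = 2^2 × 3^2 × 13 × 17 × 19 = 151164.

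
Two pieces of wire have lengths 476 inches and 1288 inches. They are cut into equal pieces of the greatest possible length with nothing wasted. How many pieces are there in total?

Piece length = gcd(476, 1288).
476 = 2^2 × 7 × 17
1288 = 2^3 × 7 × 23
gcd(476, 1288) = 2^2 × 7 = 28.
Total pieces = 476/28 + 1288/28 = 17 + 46 = 63.

63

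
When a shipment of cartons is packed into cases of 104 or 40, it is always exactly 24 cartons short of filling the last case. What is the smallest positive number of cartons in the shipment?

496

Being 24 short of a full case of size k means N ≡ −24 (mod k), i.e. N + 24 is a multiple of each size.
104 = 2^3 × 13
40 = 2^3 × 5
LCM(104, 40) = 2^3 × 5 × 13 = 520.
Smallest positive N is 520 − 24 = 496.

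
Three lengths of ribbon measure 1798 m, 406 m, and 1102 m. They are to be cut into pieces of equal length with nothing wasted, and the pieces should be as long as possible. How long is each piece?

58 m

Each piece length must divide every original length, so the longest possible is gcd(1798, 406, 1102).
1798 = 2 × 29 × 31
406 = 2 × 7 × 29
1102 = 2 × 19 × 29
gcd(1798, 406, 1102) = 2 × 29 = 58.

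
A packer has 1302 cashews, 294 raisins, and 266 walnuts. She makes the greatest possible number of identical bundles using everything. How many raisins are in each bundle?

21

Number of bundles = gcd(1302, 294, 266).
1302 = 2 × 3 × 7 × 31
294 = 2 × 3 × 7^2
266 = 2 × 7 × 19
gcd(1302, 294, 266) = 2 × 7 = 14.
raisins per bundle = 294 / 14 = 21.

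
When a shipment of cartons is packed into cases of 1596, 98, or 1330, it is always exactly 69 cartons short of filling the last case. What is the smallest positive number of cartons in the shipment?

55791

Being 69 short of a full case of size k means N ≡ −69 (mod k), i.e. N + 69 is a multiple of each size.
1596 = 2^2 × 3 × 7 × 19
98 = 2 × 7^2
1330 = 2 × 5 × 7 × 19
LCM(1596, 98, 1330) = 2^2 × 3 × 5 × 7^2 × 19 = 55860.
Smallest positive N is 55860 − 69 = 55791.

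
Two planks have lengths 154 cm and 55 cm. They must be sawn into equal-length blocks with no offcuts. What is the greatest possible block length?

11 cm

By the Euclidean algorithm:
154 = 2 × 55 + 44
55 = 1 × 44 + 11
44 = 4 × 11 + 0
gcd(154, 55) = 11.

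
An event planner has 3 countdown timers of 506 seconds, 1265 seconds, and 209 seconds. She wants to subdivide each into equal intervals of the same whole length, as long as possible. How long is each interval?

11 seconds

The interval must divide each timer length; the longest such is the gcd.
506 = 2 × 11 × 23
1265 = 5 × 11 × 23
209 = 11 × 19
gcd(506, 1265, 209) = 11.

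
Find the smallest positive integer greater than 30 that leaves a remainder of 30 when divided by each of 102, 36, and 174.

17778

N − 30 must be a common multiple of 102, 36, and 174.
102 = 2 × 3 × 17
36 = 2^2 × 3^2
174 = 2 × 3 × 29
LCM(102, 36, 174) = 2^2 × 3^2 × 17 × 29 = 17748.
Smallest N > 30 is LCM + 30 = 17748 + 30 = 17778.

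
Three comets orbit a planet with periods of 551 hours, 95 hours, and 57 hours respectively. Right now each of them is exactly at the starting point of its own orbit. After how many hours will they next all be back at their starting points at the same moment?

The first simultaneous occurrence is after LCM of the individual periods.
551 = 19 × 29
95 = 5 × 19
57 = 3 × 19
LCM(551, 95, 57) = 3 × 5 × 19 × 29 = 8265.

8265 hours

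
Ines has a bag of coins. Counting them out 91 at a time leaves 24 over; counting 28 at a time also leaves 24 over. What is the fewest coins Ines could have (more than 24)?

388

N − 24 must be a common multiple of 91 and 28.
91 = 7 × 13
28 = 2^2 × 7
LCM(91, 28) = 2^2 × 7 × 13 = 364.
Smallest N > 24 is LCM + 24 = 364 + 24 = 388.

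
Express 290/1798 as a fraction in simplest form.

5/31

290 = 2 × 5 × 29
1798 = 2 × 29 × 31
gcd(290, 1798) = 2 × 29 = 58.
Divide numerator and denominator by 58: 290/1798 = 5/31.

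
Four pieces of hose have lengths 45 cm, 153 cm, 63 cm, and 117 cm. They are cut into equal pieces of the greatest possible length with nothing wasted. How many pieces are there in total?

42

Piece length = gcd(45, 153, 63, 117).
45 = 3^2 × 5
153 = 3^2 × 17
63 = 3^2 × 7
117 = 3^2 × 13
gcd(45, 153, 63, 117) = 3^2 = 9.
Total pieces = 45/9 + 153/9 + 63/9 + 117/9 = 5 + 17 + 7 + 13 = 42.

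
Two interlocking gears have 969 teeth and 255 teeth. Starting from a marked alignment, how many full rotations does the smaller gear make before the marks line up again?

19 rotations

All finish a whole number of cycles simultaneously at t = LCM of the periods.
969 = 3 × 17 × 19
255 = 3 × 5 × 17
LCM(969, 255) = 3 × 5 × 17 × 19 = 4845.
Rotations for period 255: 4845 / 255 = 19.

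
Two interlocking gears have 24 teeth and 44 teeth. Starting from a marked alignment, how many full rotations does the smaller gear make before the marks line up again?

All finish a whole number of cycles simultaneously at t = LCM of the periods.
24 = 2^3 × 3
44 = 2^2 × 11
LCM(24, 44) = 2^3 × 3 × 11 = 264.
Rotations for period 24: 264 / 24 = 11.

11 rotations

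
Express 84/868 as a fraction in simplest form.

3/31

84 = 2^2 × 3 × 7
868 = 2^2 × 7 × 31
gcd(84, 868) = 2^2 × 7 = 28.
Divide numerator and denominator by 28: 84/868 = 3/31.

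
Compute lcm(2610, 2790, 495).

2610 = 2 × 3^2 × 5 × 29
2790 = 2 × 3^2 × 5 × 31
495 = 3^2 × 5 × 11
LCM(2610, 2790, 495) = 2 × 3^2 × 5 × 11 × 29 × 31 = 890010.

890010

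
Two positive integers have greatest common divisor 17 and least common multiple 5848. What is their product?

99416

For any two positive integers, gcd × lcm = product = 17 × 5848 = 99416.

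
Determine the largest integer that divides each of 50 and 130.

50 = 2 × 5^2
130 = 2 × 5 × 13
gcd(50, 130) = 2 × 5 = 10.

10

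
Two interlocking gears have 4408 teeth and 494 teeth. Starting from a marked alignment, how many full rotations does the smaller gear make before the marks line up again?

116 rotations

They are all back at their starting positions together after one LCM of the periods.
4408 = 2^3 × 19 × 29
494 = 2 × 13 × 19
LCM(4408, 494) = 2^3 × 13 × 19 × 29 = 57304.
Rotations for period 494: 57304 / 494 = 116.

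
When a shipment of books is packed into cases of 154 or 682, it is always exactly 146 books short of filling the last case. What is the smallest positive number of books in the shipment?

4628

Being 146 short of a full case of size k means N ≡ −146 (mod k), i.e. N + 146 is a multiple of each size.
154 = 2 × 7 × 11
682 = 2 × 11 × 31
LCM(154, 682) = 2 × 7 × 11 × 31 = 4774.
Smallest positive N is 4774 − 146 = 4628.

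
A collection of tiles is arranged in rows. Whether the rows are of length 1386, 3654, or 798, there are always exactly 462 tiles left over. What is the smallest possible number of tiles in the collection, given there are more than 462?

N − 462 must be a common multiple of 1386, 3654, and 798.
1386 = 2 × 3^2 × 7 × 11
3654 = 2 × 3^2 × 7 × 29
798 = 2 × 3 × 7 × 19
LCM(1386, 3654, 798) = 2 × 3^2 × 7 × 11 × 19 × 29 = 763686.
Smallest N > 462 is LCM + 462 = 763686 + 462 = 764148.

764148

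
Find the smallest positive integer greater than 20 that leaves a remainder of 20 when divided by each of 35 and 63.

N − 20 must be a common multiple of 35 and 63.
35 = 5 × 7
63 = 3^2 × 7
LCM(35, 63) = 3^2 × 5 × 7 = 315.
Smallest N > 20 is LCM + 20 = 315 + 20 = 335.

335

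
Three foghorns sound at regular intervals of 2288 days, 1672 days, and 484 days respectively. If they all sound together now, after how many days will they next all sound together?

478192 days

We need the least common multiple of the intervals.
2288 = 2^4 × 11 × 13
1672 = 2^3 × 11 × 19
484 = 2^2 × 11^2
LCM(2288, 1672, 484) = 2^4 × 11^2 × 13 × 19 = 478192.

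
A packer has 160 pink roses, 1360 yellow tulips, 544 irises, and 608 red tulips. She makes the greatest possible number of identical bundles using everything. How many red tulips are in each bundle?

Number of bundles = gcd(160, 1360, 544, 608).
160 = 2^5 × 5
1360 = 2^4 × 5 × 17
544 = 2^5 × 17
608 = 2^5 × 19
gcd(160, 1360, 544, 608) = 2^4 = 16.
red tulips per bundle = 608 / 16 = 38.

38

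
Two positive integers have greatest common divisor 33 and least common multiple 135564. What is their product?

4473612

For any two positive integers, gcd × lcm = product = 33 × 135564 = 4473612.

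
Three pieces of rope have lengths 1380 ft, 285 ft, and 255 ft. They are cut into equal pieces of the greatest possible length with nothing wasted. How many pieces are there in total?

Piece length = gcd(1380, 285, 255).
1380 = 2^2 × 3 × 5 × 23
285 = 3 × 5 × 19
255 = 3 × 5 × 17
gcd(1380, 285, 255) = 3 × 5 = 15.
Total pieces = 1380/15 + 285/15 + 255/15 = 92 + 19 + 17 = 128.

128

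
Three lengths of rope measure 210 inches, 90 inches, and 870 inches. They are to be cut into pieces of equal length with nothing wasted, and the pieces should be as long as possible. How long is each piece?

Each piece length must divide every original length, so the longest possible is gcd(210, 90, 870).
210 = 2 × 3 × 5 × 7
90 = 2 × 3^2 × 5
870 = 2 × 3 × 5 × 29
gcd(210, 90, 870) = 2 × 3 × 5 = 30.

30 inches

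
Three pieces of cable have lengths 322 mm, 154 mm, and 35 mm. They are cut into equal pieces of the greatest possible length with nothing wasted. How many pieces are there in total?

Piece length = gcd(322, 154, 35).
322 = 2 × 7 × 23
154 = 2 × 7 × 11
35 = 5 × 7
gcd(322, 154, 35) = 7.
Total pieces = 322/7 + 154/7 + 35/7 = 46 + 22 + 5 = 73.

73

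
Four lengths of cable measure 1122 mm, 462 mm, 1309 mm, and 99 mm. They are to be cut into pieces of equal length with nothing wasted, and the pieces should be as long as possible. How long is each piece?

11 mm

The greatest length dividing all of 1122, 462, 1309, and 99 is their gcd.
1122 = 2 × 3 × 11 × 17
462 = 2 × 3 × 7 × 11
1309 = 7 × 11 × 17
99 = 3^2 × 11
gcd(1122, 462, 1309, 99) = 11.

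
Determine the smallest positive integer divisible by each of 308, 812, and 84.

26796

308 = 2^2 × 7 × 11
812 = 2^2 × 7 × 29
84 = 2^2 × 3 × 7
LCM(308, 812, 84) = 2^2 × 3 × 7 × 11 × 29 = 26796.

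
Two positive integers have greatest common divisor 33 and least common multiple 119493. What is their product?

For any two positive integers, gcd × lcm = product = 33 × 119493 = 3943269.

3943269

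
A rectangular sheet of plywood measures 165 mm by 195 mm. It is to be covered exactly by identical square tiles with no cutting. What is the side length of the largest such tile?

The tile side must divide both 165 and 195, so the largest is their gcd.
165 = 3 × 5 × 11
195 = 3 × 5 × 13
gcd(165, 195) = 3 × 5 = 15.

15 mm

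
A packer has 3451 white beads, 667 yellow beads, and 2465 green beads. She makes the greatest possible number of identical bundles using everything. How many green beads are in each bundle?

85

Number of bundles = gcd(3451, 667, 2465).
3451 = 7 × 17 × 29
667 = 23 × 29
2465 = 5 × 17 × 29
gcd(3451, 667, 2465) = 29.
green beads per bundle = 2465 / 29 = 85.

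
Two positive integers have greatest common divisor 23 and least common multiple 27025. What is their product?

621575

For any two positive integers, gcd × lcm = product = 23 × 27025 = 621575.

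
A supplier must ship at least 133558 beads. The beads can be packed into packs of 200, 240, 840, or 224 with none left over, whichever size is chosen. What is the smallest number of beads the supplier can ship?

134400

The number of beads must be a common multiple of 200, 240, 840, and 224, so a multiple of their LCM.
200 = 2^3 × 5^2
240 = 2^4 × 3 × 5
840 = 2^3 × 3 × 5 × 7
224 = 2^5 × 7
LCM(200, 240, 840, 224) = 2^5 × 3 × 5^2 × 7 = 16800.
Smallest multiple of 16800 that is ≥ 133558: ⌈133558/16800⌉ × 16800 = 8 × 16800 = 134400.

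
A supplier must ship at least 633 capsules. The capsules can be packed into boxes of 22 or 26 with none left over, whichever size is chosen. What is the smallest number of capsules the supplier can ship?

The number of capsules must be a common multiple of 22 and 26, so a multiple of their LCM.
22 = 2 × 11
26 = 2 × 13
LCM(22, 26) = 2 × 11 × 13 = 286.
Smallest multiple of 286 that is ≥ 633: ⌈633/286⌉ × 286 = 3 × 286 = 858.

858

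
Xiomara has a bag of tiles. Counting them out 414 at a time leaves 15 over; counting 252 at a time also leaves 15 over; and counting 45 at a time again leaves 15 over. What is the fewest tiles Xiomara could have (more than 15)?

28995

N − 15 must be a common multiple of 414, 252, and 45.
414 = 2 × 3^2 × 23
252 = 2^2 × 3^2 × 7
45 = 3^2 × 5
LCM(414, 252, 45) = 2^2 × 3^2 × 5 × 7 × 23 = 28980.
Smallest N > 15 is LCM + 15 = 28980 + 15 = 28995.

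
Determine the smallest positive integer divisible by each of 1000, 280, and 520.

1000 = 2^3 × 5^3
280 = 2^3 × 5 × 7
520 = 2^3 × 5 × 13
LCM(1000, 280, 520) = 2^3 × 5^3 × 7 × 13 = 91000.

91000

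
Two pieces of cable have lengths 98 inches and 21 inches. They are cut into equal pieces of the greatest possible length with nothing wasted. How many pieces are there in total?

17

Piece length = gcd(98, 21).
98 = 2 × 7^2
21 = 3 × 7
gcd(98, 21) = 7.
Total pieces = 98/7 + 21/7 = 14 + 3 = 17.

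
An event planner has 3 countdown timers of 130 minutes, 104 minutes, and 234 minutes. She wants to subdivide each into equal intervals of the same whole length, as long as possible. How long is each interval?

The interval must divide each timer length; the longest such is the gcd.
130 = 2 × 5 × 13
104 = 2^3 × 13
234 = 2 × 3^2 × 13
gcd(130, 104, 234) = 2 × 13 = 26.

26 minutes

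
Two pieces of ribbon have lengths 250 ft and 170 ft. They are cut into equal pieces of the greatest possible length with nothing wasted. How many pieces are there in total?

42

Piece length = gcd(250, 170).
250 = 2 × 5^3
170 = 2 × 5 × 17
gcd(250, 170) = 2 × 5 = 10.
Total pieces = 250/10 + 170/10 = 25 + 17 = 42.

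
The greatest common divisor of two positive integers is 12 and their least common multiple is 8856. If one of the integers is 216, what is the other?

492

For two integers, gcd × lcm = product, so the other is (12 × 8856) / 216 = 106272 / 216 = 492.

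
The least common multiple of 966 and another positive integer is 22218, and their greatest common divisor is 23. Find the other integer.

gcd × lcm = product of the two integers, so the other integer is (23 × 22218) / 966 = 529.

529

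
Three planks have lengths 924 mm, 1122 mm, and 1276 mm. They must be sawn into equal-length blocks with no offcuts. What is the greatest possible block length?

This is the greatest common divisor of 924, 1122, and 1276.
924 = 2^2 × 3 × 7 × 11
1122 = 2 × 3 × 11 × 17
1276 = 2^2 × 11 × 29
gcd(924, 1122, 1276) = 2 × 11 = 22.

22 mm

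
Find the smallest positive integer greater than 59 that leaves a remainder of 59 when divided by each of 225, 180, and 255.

15359

N − 59 must be a common multiple of 225, 180, and 255.
225 = 3^2 × 5^2
180 = 2^2 × 3^2 × 5
255 = 3 × 5 × 17
LCM(225, 180, 255) = 2^2 × 3^2 × 5^2 × 17 = 15300.
Smallest N > 59 is LCM + 59 = 15300 + 59 = 15359.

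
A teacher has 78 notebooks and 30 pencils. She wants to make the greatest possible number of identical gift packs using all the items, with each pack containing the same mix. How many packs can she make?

The pack count must divide each quantity, so the greatest is gcd(78, 30).
78 = 2 × 3 × 13
30 = 2 × 3 × 5
gcd(78, 30) = 2 × 3 = 6.

6 packs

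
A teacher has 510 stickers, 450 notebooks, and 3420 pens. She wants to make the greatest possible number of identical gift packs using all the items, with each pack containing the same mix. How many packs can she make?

30 packs

The pack count must divide each quantity, so the greatest is gcd(510, 450, 3420).
510 = 2 × 3 × 5 × 17
450 = 2 × 3^2 × 5^2
3420 = 2^2 × 3^2 × 5 × 19
gcd(510, 450, 3420) = 2 × 3 × 5 = 30.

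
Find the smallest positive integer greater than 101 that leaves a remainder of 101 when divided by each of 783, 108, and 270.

15761

N − 101 must be a common multiple of 783, 108, and 270.
783 = 3^3 × 29
108 = 2^2 × 3^3
270 = 2 × 3^3 × 5
LCM(783, 108, 270) = 2^2 × 3^3 × 5 × 29 = 15660.
Smallest N > 101 is LCM + 101 = 15660 + 101 = 15761.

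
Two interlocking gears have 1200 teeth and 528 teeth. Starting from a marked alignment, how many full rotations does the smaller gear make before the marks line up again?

The first common completion time is the LCM of the periods.
1200 = 2^4 × 3 × 5^2
528 = 2^4 × 3 × 11
LCM(1200, 528) = 2^4 × 3 × 5^2 × 11 = 13200.
Rotations for period 528: 13200 / 528 = 25.

25 rotations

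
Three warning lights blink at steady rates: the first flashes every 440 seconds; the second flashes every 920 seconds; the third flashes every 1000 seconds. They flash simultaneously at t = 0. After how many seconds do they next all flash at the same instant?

We need the least common multiple of the intervals.
440 = 2^3 × 5 × 11
920 = 2^3 × 5 × 23
1000 = 2^3 × 5^3
LCM(440, 920, 1000) = 2^3 × 5^3 × 11 × 23 = 253000.

253000 seconds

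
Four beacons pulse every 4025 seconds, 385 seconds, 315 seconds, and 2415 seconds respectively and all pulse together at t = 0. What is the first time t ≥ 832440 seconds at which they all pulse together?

Joint pulses occur at multiples of LCM(4025, 385, 315, 2415).
4025 = 5^2 × 7 × 23
385 = 5 × 7 × 11
315 = 3^2 × 5 × 7
2415 = 3 × 5 × 7 × 23
LCM(4025, 385, 315, 2415) = 3^2 × 5^2 × 7 × 11 × 23 = 398475.
Smallest multiple of 398475 that is ≥ 832440: ⌈832440/398475⌉ × 398475 = 3 × 398475 = 1195425.

1195425 seconds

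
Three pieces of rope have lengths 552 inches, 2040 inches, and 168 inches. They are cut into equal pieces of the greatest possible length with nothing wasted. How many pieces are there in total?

115

Piece length = gcd(552, 2040, 168).
552 = 2^3 × 3 × 23
2040 = 2^3 × 3 × 5 × 17
168 = 2^3 × 3 × 7
gcd(552, 2040, 168) = 2^3 × 3 = 24.
Total pieces = 552/24 + 2040/24 + 168/24 = 23 + 85 + 7 = 115.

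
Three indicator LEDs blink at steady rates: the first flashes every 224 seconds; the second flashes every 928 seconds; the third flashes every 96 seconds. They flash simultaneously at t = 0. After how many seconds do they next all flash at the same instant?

19488 seconds

The first simultaneous occurrence is after LCM of the individual periods.
224 = 2^5 × 7
928 = 2^5 × 29
96 = 2^5 × 3
LCM(224, 928, 96) = 2^5 × 3 × 7 × 29 = 19488.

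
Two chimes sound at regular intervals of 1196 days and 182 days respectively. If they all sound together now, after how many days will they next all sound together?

They coincide at every common multiple of the periods; the first is the LCM.
1196 = 2^2 × 13 × 23
182 = 2 × 7 × 13
LCM(1196, 182) = 2^2 × 7 × 13 × 23 = 8372.

8372 days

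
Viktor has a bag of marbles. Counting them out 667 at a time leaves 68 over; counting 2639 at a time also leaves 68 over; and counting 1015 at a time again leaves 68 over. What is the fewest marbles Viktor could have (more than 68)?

303553

N − 68 must be a common multiple of 667, 2639, and 1015.
667 = 23 × 29
2639 = 7 × 13 × 29
1015 = 5 × 7 × 29
LCM(667, 2639, 1015) = 5 × 7 × 13 × 23 × 29 = 303485.
Smallest N > 68 is LCM + 68 = 303485 + 68 = 303553.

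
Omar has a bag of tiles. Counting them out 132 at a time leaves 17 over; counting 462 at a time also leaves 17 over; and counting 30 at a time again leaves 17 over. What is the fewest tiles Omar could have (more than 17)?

N − 17 must be a common multiple of 132, 462, and 30.
132 = 2^2 × 3 × 11
462 = 2 × 3 × 7 × 11
30 = 2 × 3 × 5
LCM(132, 462, 30) = 2^2 × 3 × 5 × 7 × 11 = 4620.
Smallest N > 17 is LCM + 17 = 4620 + 17 = 4637.

4637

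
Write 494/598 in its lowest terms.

494 = 2 × 13 × 19
598 = 2 × 13 × 23
gcd(494, 598) = 2 × 13 = 26.
Divide numerator and denominator by 26: 494/598 = 19/23.

19/23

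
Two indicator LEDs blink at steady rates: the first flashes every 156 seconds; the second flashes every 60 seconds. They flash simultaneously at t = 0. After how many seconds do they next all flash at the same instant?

780 seconds

They coincide at every common multiple of the periods; the first is the LCM.
156 = 2^2 × 3 × 13
60 = 2^2 × 3 × 5
LCM(156, 60) = 2^2 × 3 × 5 × 13 = 780.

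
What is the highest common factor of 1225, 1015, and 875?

35

1225 = 5^2 × 7^2
1015 = 5 × 7 × 29
875 = 5^3 × 7
gcd(1225, 1015, 875) = 5 × 7 = 35.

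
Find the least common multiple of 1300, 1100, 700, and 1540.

1300 = 2^2 × 5^2 × 13
1100 = 2^2 × 5^2 × 11
700 = 2^2 × 5^2 × 7
1540 = 2^2 × 5 × 7 × 11
LCM(1300, 1100, 700, 1540) = 2^2 × 5^2 × 7 × 11 × 13 = 100100.

100100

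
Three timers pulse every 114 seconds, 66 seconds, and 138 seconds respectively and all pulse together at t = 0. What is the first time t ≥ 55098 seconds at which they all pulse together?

Joint pulses occur at multiples of LCM(114, 66, 138).
114 = 2 × 3 × 19
66 = 2 × 3 × 11
138 = 2 × 3 × 23
LCM(114, 66, 138) = 2 × 3 × 11 × 19 × 23 = 28842.
Smallest multiple of 28842 that is ≥ 55098: ⌈55098/28842⌉ × 28842 = 2 × 28842 = 57684.

57684 seconds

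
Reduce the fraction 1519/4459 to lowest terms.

31/91

1519 = 7^2 × 31
4459 = 7^3 × 13
gcd(1519, 4459) = 7^2 = 49.
Divide numerator and denominator by 49: 1519/4459 = 31/91.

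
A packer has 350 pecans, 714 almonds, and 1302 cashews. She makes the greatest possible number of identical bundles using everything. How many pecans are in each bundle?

Number of bundles = gcd(350, 714, 1302).
350 = 2 × 5^2 × 7
714 = 2 × 3 × 7 × 17
1302 = 2 × 3 × 7 × 31
gcd(350, 714, 1302) = 2 × 7 = 14.
pecans per bundle = 350 / 14 = 25.

25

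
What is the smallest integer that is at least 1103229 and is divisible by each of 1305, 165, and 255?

The integer must be a common multiple of 1305, 165, and 255, so a multiple of their LCM.
1305 = 3^2 × 5 × 29
165 = 3 × 5 × 11
255 = 3 × 5 × 17
LCM(1305, 165, 255) = 3^2 × 5 × 11 × 17 × 29 = 244035.
Smallest multiple of 244035 that is ≥ 1103229: ⌈1103229/244035⌉ × 244035 = 5 × 244035 = 1220175.

1220175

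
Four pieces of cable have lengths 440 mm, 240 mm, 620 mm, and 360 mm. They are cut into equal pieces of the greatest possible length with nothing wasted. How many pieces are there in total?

Piece length = gcd(440, 240, 620, 360).
440 = 2^3 × 5 × 11
240 = 2^4 × 3 × 5
620 = 2^2 × 5 × 31
360 = 2^3 × 3^2 × 5
gcd(440, 240, 620, 360) = 2^2 × 5 = 20.
Total pieces = 440/20 + 240/20 + 620/20 + 360/20 = 22 + 12 + 31 + 18 = 83.

83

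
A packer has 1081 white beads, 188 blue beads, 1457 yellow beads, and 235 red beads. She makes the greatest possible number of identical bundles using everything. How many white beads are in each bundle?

Number of bundles = gcd(1081, 188, 1457, 235).
1081 = 23 × 47
188 = 2^2 × 47
1457 = 31 × 47
235 = 5 × 47
gcd(1081, 188, 1457, 235) = 47.
white beads per bundle = 1081 / 47 = 23.

23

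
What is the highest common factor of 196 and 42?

14

196 = 2^2 × 7^2
42 = 2 × 3 × 7
gcd(196, 42) = 2 × 7 = 14.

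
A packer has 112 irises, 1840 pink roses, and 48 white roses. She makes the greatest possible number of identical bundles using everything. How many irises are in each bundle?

7

Number of bundles = gcd(112, 1840, 48).
112 = 2^4 × 7
1840 = 2^4 × 5 × 23
48 = 2^4 × 3
gcd(112, 1840, 48) = 2^4 = 16.
irises per bundle = 112 / 16 = 7.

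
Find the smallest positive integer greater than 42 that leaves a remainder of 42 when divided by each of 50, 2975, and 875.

29792

N − 42 must be a common multiple of 50, 2975, and 875.
50 = 2 × 5^2
2975 = 5^2 × 7 × 17
875 = 5^3 × 7
LCM(50, 2975, 875) = 2 × 5^3 × 7 × 17 = 29750.
Smallest N > 42 is LCM + 42 = 29750 + 42 = 29792.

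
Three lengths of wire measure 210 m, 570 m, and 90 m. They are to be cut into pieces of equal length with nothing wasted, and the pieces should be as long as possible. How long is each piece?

The greatest length dividing all of 210, 570, and 90 is their gcd.
210 = 2 × 3 × 5 × 7
570 = 2 × 3 × 5 × 19
90 = 2 × 3^2 × 5
gcd(210, 570, 90) = 2 × 3 × 5 = 30.

30 m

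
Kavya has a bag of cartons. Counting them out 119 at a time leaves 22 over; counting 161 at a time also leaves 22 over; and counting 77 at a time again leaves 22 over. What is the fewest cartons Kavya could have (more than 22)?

N − 22 must be a common multiple of 119, 161, and 77.
119 = 7 × 17
161 = 7 × 23
77 = 7 × 11
LCM(119, 161, 77) = 7 × 11 × 17 × 23 = 30107.
Smallest N > 22 is LCM + 22 = 30107 + 22 = 30129.

30129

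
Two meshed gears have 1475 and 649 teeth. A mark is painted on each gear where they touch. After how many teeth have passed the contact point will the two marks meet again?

They coincide at every common multiple of the periods; the first is the LCM.
1475 = 5^2 × 59
649 = 11 × 59
LCM(1475, 649) = 5^2 × 11 × 59 = 16225.

16225 teeth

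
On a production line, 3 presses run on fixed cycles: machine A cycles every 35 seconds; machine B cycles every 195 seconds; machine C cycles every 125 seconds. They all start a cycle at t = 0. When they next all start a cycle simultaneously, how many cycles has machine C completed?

All finish a whole number of cycles simultaneously at t = LCM of the periods.
35 = 5 × 7
195 = 3 × 5 × 13
125 = 5^3
LCM(35, 195, 125) = 3 × 5^3 × 7 × 13 = 34125.
Cycles for period 125: 34125 / 125 = 273.

273 cycles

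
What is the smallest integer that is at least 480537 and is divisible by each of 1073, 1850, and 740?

The integer must be a common multiple of 1073, 1850, and 740, so a multiple of their LCM.
1073 = 29 × 37
1850 = 2 × 5^2 × 37
740 = 2^2 × 5 × 37
LCM(1073, 1850, 740) = 2^2 × 5^2 × 29 × 37 = 107300.
Smallest multiple of 107300 that is ≥ 480537: ⌈480537/107300⌉ × 107300 = 5 × 107300 = 536500.

536500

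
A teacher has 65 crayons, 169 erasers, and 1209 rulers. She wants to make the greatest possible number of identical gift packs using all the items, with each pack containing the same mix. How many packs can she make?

13 packs

The pack count must divide each quantity, so the greatest is gcd(65, 169, 1209).
65 = 5 × 13
169 = 13^2
1209 = 3 × 13 × 31
gcd(65, 169, 1209) = 13.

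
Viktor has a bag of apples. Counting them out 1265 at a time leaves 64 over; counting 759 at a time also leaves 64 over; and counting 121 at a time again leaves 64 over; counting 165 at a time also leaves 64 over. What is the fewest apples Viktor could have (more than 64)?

N − 64 must be a common multiple of 1265, 759, 121, and 165.
1265 = 5 × 11 × 23
759 = 3 × 11 × 23
121 = 11^2
165 = 3 × 5 × 11
LCM(1265, 759, 121, 165) = 3 × 5 × 11^2 × 23 = 41745.
Smallest N > 64 is LCM + 64 = 41745 + 64 = 41809.

41809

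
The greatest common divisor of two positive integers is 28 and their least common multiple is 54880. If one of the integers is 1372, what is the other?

1120

For two integers, gcd × lcm = product, so the other is (28 × 54880) / 1372 = 1536640 / 1372 = 1120.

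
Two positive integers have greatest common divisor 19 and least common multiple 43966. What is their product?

For any two positive integers, gcd × lcm = product = 19 × 43966 = 835354.

835354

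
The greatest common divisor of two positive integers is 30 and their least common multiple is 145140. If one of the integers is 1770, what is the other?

2460

For two integers, gcd × lcm = product, so the other is (30 × 145140) / 1770 = 4354200 / 1770 = 2460.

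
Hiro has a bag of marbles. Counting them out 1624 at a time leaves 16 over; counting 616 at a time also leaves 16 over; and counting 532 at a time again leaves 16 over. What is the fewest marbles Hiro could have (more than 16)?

339432

N − 16 must be a common multiple of 1624, 616, and 532.
1624 = 2^3 × 7 × 29
616 = 2^3 × 7 × 11
532 = 2^2 × 7 × 19
LCM(1624, 616, 532) = 2^3 × 7 × 11 × 19 × 29 = 339416.
Smallest N > 16 is LCM + 16 = 339416 + 16 = 339432.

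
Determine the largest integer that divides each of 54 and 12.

54 = 2 × 3^3
12 = 2^2 × 3
gcd(54, 12) = 2 × 3 = 6.

6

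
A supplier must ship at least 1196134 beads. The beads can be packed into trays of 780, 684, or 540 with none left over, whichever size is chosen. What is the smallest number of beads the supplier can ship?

1200420

The number of beads must be a common multiple of 780, 684, and 540, so a multiple of their LCM.
780 = 2^2 × 3 × 5 × 13
684 = 2^2 × 3^2 × 19
540 = 2^2 × 3^3 × 5
LCM(780, 684, 540) = 2^2 × 3^3 × 5 × 13 × 19 = 133380.
Smallest multiple of 133380 that is ≥ 1196134: ⌈1196134/133380⌉ × 133380 = 9 × 133380 = 1200420.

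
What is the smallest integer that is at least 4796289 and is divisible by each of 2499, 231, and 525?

The integer must be a common multiple of 2499, 231, and 525, so a multiple of their LCM.
2499 = 3 × 7^2 × 17
231 = 3 × 7 × 11
525 = 3 × 5^2 × 7
LCM(2499, 231, 525) = 3 × 5^2 × 7^2 × 11 × 17 = 687225.
Smallest multiple of 687225 that is ≥ 4796289: ⌈4796289/687225⌉ × 687225 = 7 × 687225 = 4810575.

4810575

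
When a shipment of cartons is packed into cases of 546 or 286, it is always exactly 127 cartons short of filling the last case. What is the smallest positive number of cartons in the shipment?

5879

Being 127 short of a full case of size k means N ≡ −127 (mod k), i.e. N + 127 is a multiple of each size.
546 = 2 × 3 × 7 × 13
286 = 2 × 11 × 13
LCM(546, 286) = 2 × 3 × 7 × 11 × 13 = 6006.
Smallest positive N is 6006 − 127 = 5879.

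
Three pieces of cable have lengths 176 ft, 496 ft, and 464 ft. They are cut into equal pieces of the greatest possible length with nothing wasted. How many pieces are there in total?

Piece length = gcd(176, 496, 464).
176 = 2^4 × 11
496 = 2^4 × 31
464 = 2^4 × 29
gcd(176, 496, 464) = 2^4 = 16.
Total pieces = 176/16 + 496/16 + 464/16 = 11 + 31 + 29 = 71.

71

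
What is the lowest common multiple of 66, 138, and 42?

66 = 2 × 3 × 11
138 = 2 × 3 × 23
42 = 2 × 3 × 7
LCM(66, 138, 42) = 2 × 3 × 7 × 11 × 23 = 10626.

10626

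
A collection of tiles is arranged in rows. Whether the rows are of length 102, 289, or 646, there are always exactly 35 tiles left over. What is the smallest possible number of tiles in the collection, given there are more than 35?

N − 35 must be a common multiple of 102, 289, and 646.
102 = 2 × 3 × 17
289 = 17^2
646 = 2 × 17 × 19
LCM(102, 289, 646) = 2 × 3 × 17^2 × 19 = 32946.
Smallest N > 35 is LCM + 35 = 32946 + 35 = 32981.

32981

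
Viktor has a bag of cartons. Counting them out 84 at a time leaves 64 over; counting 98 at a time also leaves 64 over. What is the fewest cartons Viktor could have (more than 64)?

N − 64 must be a common multiple of 84 and 98.
84 = 2^2 × 3 × 7
98 = 2 × 7^2
LCM(84, 98) = 2^2 × 3 × 7^2 = 588.
Smallest N > 64 is LCM + 64 = 588 + 64 = 652.

652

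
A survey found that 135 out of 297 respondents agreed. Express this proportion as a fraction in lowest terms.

135 = 3^3 × 5
297 = 3^3 × 11
gcd(135, 297) = 3^3 = 27.
Divide numerator and denominator by 27: 135/297 = 5/11.

5/11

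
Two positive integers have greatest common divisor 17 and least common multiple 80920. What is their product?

For any two positive integers, gcd × lcm = product = 17 × 80920 = 1375640.

1375640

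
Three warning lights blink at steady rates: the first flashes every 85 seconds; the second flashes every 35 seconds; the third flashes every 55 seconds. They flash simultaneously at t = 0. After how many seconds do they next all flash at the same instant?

6545 seconds

The first simultaneous occurrence is after LCM of the individual periods.
85 = 5 × 17
35 = 5 × 7
55 = 5 × 11
LCM(85, 35, 55) = 5 × 7 × 11 × 17 = 6545.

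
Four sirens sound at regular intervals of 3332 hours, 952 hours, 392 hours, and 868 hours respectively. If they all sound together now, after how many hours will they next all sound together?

206584 hours

We need the least common multiple of the intervals.
3332 = 2^2 × 7^2 × 17
952 = 2^3 × 7 × 17
392 = 2^3 × 7^2
868 = 2^2 × 7 × 31
LCM(3332, 952, 392, 868) = 2^3 × 7^2 × 17 × 31 = 206584.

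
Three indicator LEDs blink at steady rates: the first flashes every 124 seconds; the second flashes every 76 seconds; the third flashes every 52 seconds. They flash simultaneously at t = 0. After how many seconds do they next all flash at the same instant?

The first simultaneous occurrence is after LCM of the individual periods.
124 = 2^2 × 31
76 = 2^2 × 19
52 = 2^2 × 13
LCM(124, 76, 52) = 2^2 × 13 × 19 × 31 = 30628.

30628 seconds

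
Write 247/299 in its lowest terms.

247 = 13 × 19
299 = 13 × 23
gcd(247, 299) = 13.
Divide numerator and denominator by 13: 247/299 = 19/23.

19/23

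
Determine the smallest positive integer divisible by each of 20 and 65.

260

20 = 2^2 × 5
65 = 5 × 13
LCM(20, 65) = 2^2 × 5 × 13 = 260.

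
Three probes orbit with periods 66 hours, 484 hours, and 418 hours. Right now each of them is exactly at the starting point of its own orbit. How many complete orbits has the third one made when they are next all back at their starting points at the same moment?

66 orbits

The first common completion time is the LCM of the periods.
66 = 2 × 3 × 11
484 = 2^2 × 11^2
418 = 2 × 11 × 19
LCM(66, 484, 418) = 2^2 × 3 × 11^2 × 19 = 27588.
Orbits for period 418: 27588 / 418 = 66.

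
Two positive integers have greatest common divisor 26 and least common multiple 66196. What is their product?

For any two positive integers, gcd × lcm = product = 26 × 66196 = 1721096.

1721096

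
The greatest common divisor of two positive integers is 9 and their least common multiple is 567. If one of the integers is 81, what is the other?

63

For two integers, gcd × lcm = product, so the other is (9 × 567) / 81 = 5103 / 81 = 63.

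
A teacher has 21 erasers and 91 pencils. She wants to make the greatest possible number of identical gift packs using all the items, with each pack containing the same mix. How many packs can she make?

7 packs

The pack count must divide each quantity, so the greatest is gcd(21, 91).
21 = 3 × 7
91 = 7 × 13
gcd(21, 91) = 7.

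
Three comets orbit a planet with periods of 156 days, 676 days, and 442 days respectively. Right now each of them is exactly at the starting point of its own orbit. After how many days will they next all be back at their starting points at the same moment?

They coincide at every common multiple of the periods; the first is the LCM.
156 = 2^2 × 3 × 13
676 = 2^2 × 13^2
442 = 2 × 13 × 17
LCM(156, 676, 442) = 2^2 × 3 × 13^2 × 17 = 34476.

34476 days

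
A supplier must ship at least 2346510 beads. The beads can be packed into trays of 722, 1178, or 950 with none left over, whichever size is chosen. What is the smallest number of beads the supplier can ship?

The number of beads must be a common multiple of 722, 1178, and 950, so a multiple of their LCM.
722 = 2 × 19^2
1178 = 2 × 19 × 31
950 = 2 × 5^2 × 19
LCM(722, 1178, 950) = 2 × 5^2 × 19^2 × 31 = 559550.
Smallest multiple of 559550 that is ≥ 2346510: ⌈2346510/559550⌉ × 559550 = 5 × 559550 = 2797750.

2797750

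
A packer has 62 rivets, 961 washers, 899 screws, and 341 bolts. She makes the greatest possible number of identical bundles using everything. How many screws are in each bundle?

29

Number of bundles = gcd(62, 961, 899, 341).
62 = 2 × 31
961 = 31^2
899 = 29 × 31
341 = 11 × 31
gcd(62, 961, 899, 341) = 31.
screws per bundle = 899 / 31 = 29.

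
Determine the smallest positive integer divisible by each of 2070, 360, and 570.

157320

2070 = 2 × 3^2 × 5 × 23
360 = 2^3 × 3^2 × 5
570 = 2 × 3 × 5 × 19
LCM(2070, 360, 570) = 2^3 × 3^2 × 5 × 19 × 23 = 157320.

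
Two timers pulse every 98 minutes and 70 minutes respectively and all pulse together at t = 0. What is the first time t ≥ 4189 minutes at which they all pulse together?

4410 minutes

Joint pulses occur at multiples of LCM(98, 70).
98 = 2 × 7^2
70 = 2 × 5 × 7
LCM(98, 70) = 2 × 5 × 7^2 = 490.
Smallest multiple of 490 that is ≥ 4189: ⌈4189/490⌉ × 490 = 9 × 490 = 4410.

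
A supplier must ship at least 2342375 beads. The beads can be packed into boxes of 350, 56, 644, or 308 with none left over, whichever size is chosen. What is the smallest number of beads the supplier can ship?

2479400

The number of beads must be a common multiple of 350, 56, 644, and 308, so a multiple of their LCM.
350 = 2 × 5^2 × 7
56 = 2^3 × 7
644 = 2^2 × 7 × 23
308 = 2^2 × 7 × 11
LCM(350, 56, 644, 308) = 2^3 × 5^2 × 7 × 11 × 23 = 354200.
Smallest multiple of 354200 that is ≥ 2342375: ⌈2342375/354200⌉ × 354200 = 7 × 354200 = 2479400.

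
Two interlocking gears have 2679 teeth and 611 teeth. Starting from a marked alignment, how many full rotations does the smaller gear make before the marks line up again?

The first common completion time is the LCM of the periods.
2679 = 3 × 19 × 47
611 = 13 × 47
LCM(2679, 611) = 3 × 13 × 19 × 47 = 34827.
Rotations for period 611: 34827 / 611 = 57.

57 rotations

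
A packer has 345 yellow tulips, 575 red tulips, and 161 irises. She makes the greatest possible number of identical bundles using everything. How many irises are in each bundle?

7

Number of bundles = gcd(345, 575, 161).
345 = 3 × 5 × 23
575 = 5^2 × 23
161 = 7 × 23
gcd(345, 575, 161) = 23.
irises per bundle = 161 / 23 = 7.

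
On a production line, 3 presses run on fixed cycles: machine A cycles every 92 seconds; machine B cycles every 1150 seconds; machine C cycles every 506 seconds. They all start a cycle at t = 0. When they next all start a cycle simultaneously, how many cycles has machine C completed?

They are all back at their starting positions together after one LCM of the periods.
92 = 2^2 × 23
1150 = 2 × 5^2 × 23
506 = 2 × 11 × 23
LCM(92, 1150, 506) = 2^2 × 5^2 × 11 × 23 = 25300.
Cycles for period 506: 25300 / 506 = 50.

50 cycles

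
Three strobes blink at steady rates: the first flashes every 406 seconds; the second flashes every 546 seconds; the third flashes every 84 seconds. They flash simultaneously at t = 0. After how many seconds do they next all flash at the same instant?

We need the least common multiple of the intervals.
406 = 2 × 7 × 29
546 = 2 × 3 × 7 × 13
84 = 2^2 × 3 × 7
LCM(406, 546, 84) = 2^2 × 3 × 7 × 13 × 29 = 31668.

31668 seconds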